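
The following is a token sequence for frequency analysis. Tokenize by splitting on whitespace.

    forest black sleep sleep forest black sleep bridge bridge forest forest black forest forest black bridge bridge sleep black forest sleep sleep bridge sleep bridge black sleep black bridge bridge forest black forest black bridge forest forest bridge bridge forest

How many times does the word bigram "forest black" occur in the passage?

Scanning the 39 overlapping bigram windows for "forest black":
  position 1–2: forest black
  position 5–6: forest black
  position 11–12: forest black
  position 14–15: forest black
  position 31–32: forest black
  position 33–34: forest black

6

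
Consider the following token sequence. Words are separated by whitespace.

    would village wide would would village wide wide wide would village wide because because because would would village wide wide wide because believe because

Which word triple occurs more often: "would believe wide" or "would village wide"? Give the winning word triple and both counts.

"would village wide" (4 vs 0)

"would believe wide": 0 occurrences
"would village wide": 4 occurrences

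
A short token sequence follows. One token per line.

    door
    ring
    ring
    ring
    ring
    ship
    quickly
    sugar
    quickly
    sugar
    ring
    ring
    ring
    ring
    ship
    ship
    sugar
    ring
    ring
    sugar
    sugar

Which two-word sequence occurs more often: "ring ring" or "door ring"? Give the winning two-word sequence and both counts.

"ring ring" (7 vs 1)

"ring ring": 7 occurrences
"door ring": 1 occurrence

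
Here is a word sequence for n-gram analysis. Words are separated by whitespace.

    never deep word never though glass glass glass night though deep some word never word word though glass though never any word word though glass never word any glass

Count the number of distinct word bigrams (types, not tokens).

29 tokens → 28 bigram windows in total.
Repeated bigrams (each contributes count−1 duplicates):
  though glass: 3
  glass glass: 2
  never word: 2
  word never: 2
  word though: 2
  word word: 2
7 duplicate windows → 28 − 7 = 21 distinct.

21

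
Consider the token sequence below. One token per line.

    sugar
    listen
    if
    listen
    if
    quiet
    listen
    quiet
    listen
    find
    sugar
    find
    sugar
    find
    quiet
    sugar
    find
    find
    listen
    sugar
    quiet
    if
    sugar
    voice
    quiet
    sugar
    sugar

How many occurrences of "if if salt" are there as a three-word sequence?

0

Scanning the 25 overlapping trigram windows for "if if salt":
  (none found)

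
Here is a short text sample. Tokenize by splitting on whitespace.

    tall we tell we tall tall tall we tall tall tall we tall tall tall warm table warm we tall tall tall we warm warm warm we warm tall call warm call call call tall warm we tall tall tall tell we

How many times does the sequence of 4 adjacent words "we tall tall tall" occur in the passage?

5

Scanning the 39 overlapping 4-gram windows for "we tall tall tall":
  position 4–7: we tall tall tall
  position 8–11: we tall tall tall
  position 12–15: we tall tall tall
  position 19–22: we tall tall tall
  position 37–40: we tall tall tall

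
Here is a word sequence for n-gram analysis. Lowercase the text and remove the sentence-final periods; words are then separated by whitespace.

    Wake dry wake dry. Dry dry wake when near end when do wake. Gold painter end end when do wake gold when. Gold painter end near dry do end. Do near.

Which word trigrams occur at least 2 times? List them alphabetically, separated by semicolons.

do wake gold; end when do; gold painter end; when do wake

Trigram counts meeting the condition (at least 2 times):
  do wake gold: 2
  end when do: 2
  gold painter end: 2
  when do wake: 2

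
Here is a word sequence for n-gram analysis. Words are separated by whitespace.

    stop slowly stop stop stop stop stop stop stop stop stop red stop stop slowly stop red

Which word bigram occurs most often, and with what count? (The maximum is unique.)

"stop stop", 9 times

Bigram frequencies (highest first):
  stop stop: 9
  stop slowly: 2
  slowly stop: 2
  stop red: 2
  red stop: 1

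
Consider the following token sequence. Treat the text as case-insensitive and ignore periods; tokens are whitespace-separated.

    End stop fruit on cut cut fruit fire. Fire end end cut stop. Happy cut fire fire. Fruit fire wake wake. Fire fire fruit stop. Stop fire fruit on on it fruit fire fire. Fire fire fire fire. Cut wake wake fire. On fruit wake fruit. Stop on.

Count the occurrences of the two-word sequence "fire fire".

Scanning the 47 overlapping bigram windows for "fire fire":
  position 8–9: fire fire
  position 16–17: fire fire
  position 22–23: fire fire
  position 33–34: fire fire
  position 34–35: fire fire
  position 35–36: fire fire
  position 36–37: fire fire
  position 37–38: fire fire

8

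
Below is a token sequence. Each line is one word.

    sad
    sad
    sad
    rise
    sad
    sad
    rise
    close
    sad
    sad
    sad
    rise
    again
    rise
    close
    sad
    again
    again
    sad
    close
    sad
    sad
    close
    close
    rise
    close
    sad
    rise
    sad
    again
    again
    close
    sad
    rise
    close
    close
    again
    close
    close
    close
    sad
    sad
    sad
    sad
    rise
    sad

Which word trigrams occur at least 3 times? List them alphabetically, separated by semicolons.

close sad sad; rise close sad; sad rise sad; sad sad rise; sad sad sad

Trigram counts meeting the condition (at least 3 times):
  close sad sad: 3
  rise close sad: 3
  sad rise sad: 3
  sad sad rise: 4
  sad sad sad: 4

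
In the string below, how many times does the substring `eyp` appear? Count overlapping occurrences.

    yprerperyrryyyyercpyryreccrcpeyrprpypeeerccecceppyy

Sliding a length-3 window over the 51 characters (49 positions):
  (no match at any position)

0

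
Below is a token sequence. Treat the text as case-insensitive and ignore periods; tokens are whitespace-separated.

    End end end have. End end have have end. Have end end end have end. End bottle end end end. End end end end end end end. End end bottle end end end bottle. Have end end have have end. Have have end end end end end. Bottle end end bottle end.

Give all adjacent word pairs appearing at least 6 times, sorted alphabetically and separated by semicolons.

end end; end have; have end

Bigram counts meeting the condition (at least 6 times):
  end end: 25
  end have: 6
  have end: 7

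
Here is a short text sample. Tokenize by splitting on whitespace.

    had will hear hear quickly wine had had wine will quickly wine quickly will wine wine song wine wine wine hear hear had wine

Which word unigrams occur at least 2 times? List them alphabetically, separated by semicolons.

Unigram counts meeting the condition (at least 2 times):
  had: 4
  hear: 4
  quickly: 3
  will: 3
  wine: 9

had; hear; quickly; will; wine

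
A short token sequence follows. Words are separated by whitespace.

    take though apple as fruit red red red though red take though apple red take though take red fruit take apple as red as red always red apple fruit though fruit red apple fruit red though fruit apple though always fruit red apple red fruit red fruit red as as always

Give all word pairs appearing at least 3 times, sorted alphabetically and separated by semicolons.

fruit red; red apple; red fruit; take though

Bigram counts meeting the condition (at least 3 times):
  fruit red: 6
  red apple: 3
  red fruit: 3
  take though: 3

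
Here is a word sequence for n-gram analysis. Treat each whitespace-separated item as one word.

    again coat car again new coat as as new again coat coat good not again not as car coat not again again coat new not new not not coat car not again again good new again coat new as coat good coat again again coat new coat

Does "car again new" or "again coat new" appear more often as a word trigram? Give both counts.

"car again new": 1 occurrence
"again coat new": 3 occurrences

"again coat new" (3 vs 1)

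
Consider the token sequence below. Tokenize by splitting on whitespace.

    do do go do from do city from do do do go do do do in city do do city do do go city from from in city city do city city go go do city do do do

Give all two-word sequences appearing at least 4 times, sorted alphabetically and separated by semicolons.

city do; do city; do do

Bigram counts meeting the condition (at least 4 times):
  city do: 4
  do city: 4
  do do: 9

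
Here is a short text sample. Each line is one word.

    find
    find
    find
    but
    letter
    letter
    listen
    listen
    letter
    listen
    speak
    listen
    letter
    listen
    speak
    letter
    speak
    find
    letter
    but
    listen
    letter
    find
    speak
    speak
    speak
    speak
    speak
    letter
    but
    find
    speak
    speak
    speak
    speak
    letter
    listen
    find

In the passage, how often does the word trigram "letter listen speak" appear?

2

Scanning the 36 overlapping trigram windows for "letter listen speak":
  position 9–11: letter listen speak
  position 13–15: letter listen speak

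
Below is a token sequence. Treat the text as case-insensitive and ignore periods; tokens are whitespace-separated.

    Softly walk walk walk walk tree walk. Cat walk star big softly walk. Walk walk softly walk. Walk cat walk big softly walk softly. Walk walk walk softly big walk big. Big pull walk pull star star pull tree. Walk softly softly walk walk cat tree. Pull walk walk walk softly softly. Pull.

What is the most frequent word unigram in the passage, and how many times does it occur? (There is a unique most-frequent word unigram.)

Unigram frequencies (highest first):
  walk: 24
  softly: 10
  big: 5
  pull: 5
  tree: 3
  cat: 3
  … (1 more, each ≤ 3)

"walk", 24 times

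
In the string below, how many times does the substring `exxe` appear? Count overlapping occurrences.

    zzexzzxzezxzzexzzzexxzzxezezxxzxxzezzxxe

0

Sliding a length-4 window over the 40 characters (37 positions):
  (no match at any position)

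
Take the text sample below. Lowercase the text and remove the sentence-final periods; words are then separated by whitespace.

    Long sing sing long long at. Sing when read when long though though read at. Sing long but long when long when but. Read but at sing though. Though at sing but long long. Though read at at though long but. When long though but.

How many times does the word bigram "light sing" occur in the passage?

Scanning the 44 overlapping bigram windows for "light sing":
  (none found)

0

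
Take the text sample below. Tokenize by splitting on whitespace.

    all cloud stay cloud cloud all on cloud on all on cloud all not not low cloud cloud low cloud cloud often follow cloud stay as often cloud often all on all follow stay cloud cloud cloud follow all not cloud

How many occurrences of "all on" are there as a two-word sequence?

Scanning the 40 overlapping bigram windows for "all on":
  position 6–7: all on
  position 10–11: all on
  position 30–31: all on

3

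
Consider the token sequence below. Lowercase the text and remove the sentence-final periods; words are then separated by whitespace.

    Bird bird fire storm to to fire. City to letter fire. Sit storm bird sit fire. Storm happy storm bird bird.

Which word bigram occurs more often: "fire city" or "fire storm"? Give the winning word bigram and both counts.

"fire storm" (2 vs 1)

"fire city": 1 occurrence
"fire storm": 2 occurrences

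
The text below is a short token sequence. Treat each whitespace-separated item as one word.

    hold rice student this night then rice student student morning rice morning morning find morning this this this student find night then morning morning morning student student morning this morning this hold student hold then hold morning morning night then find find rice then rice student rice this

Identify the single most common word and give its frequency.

"morning", 11 times

Unigram frequencies (highest first):
  morning: 11
  student: 8
  this: 7
  rice: 6
  then: 5
  hold: 4
  … (2 more, each ≤ 4)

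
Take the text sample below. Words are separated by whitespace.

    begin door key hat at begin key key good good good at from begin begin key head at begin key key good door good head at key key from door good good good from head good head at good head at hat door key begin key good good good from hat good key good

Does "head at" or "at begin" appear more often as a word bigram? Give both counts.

"head at" (4 vs 2)

"head at": 4 occurrences
"at begin": 2 occurrences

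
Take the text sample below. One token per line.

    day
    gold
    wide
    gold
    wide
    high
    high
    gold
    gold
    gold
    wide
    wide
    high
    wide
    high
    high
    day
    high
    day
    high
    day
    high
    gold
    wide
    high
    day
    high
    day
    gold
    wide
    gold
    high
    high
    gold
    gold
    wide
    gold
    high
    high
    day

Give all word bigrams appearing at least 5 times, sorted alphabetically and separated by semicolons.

Bigram counts meeting the condition (at least 5 times):
  gold wide: 6
  high day: 6

gold wide; high day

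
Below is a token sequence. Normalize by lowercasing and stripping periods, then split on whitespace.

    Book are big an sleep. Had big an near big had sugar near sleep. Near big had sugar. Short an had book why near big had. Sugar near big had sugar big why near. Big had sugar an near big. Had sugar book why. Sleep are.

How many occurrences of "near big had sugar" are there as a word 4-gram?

6

Scanning the 43 overlapping 4-gram windows for "near big had sugar":
  position 9–12: near big had sugar
  position 15–18: near big had sugar
  position 24–27: near big had sugar
  position 28–31: near big had sugar
  position 34–37: near big had sugar
  position 39–42: near big had sugar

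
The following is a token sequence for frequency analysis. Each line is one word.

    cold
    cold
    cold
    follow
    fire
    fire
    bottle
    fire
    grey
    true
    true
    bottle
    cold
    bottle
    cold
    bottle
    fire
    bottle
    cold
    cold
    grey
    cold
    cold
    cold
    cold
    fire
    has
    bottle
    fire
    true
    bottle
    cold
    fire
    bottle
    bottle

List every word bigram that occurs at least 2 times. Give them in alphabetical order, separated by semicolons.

Bigram counts meeting the condition (at least 2 times):
  bottle cold: 4
  bottle fire: 3
  cold bottle: 2
  cold cold: 6
  cold fire: 2
  fire bottle: 3
  true bottle: 2

bottle cold; bottle fire; cold bottle; cold cold; cold fire; fire bottle; true bottle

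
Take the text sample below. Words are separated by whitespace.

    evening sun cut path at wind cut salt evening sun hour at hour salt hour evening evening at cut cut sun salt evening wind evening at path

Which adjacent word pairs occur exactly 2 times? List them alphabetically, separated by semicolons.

evening at; evening sun; salt evening

Bigram counts meeting the condition (exactly 2 times):
  evening at: 2
  evening sun: 2
  salt evening: 2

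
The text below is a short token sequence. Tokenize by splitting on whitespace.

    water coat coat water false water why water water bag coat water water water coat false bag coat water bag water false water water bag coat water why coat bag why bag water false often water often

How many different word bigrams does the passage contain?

20

37 tokens → 36 bigram windows in total.
Repeated bigrams (each contributes count−1 duplicates):
  coat water: 4
  water water: 4
  bag coat: 3
  water bag: 3
  water false: 3
  bag water: 2
  false water: 2
  water coat: 2
  … (1 more repeated)
16 duplicate windows → 36 − 16 = 20 distinct.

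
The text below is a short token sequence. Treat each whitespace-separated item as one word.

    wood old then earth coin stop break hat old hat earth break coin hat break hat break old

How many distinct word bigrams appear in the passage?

15

18 tokens → 17 bigram windows in total.
Repeated bigrams (each contributes count−1 duplicates):
  break hat: 2
  hat break: 2
2 duplicate windows → 17 − 2 = 15 distinct.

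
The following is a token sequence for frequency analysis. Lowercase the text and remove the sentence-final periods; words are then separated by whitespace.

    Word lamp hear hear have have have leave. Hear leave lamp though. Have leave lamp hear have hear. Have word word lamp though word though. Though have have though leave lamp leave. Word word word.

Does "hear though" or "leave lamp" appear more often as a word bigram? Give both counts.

"hear though": 0 occurrences
"leave lamp": 3 occurrences

"leave lamp" (3 vs 0)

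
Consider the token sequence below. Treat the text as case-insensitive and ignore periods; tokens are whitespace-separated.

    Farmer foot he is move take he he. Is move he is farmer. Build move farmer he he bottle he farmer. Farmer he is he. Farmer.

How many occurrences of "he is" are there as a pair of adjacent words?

4

Scanning the 25 overlapping bigram windows for "he is":
  position 3–4: he is
  position 8–9: he is
  position 11–12: he is
  position 23–24: he is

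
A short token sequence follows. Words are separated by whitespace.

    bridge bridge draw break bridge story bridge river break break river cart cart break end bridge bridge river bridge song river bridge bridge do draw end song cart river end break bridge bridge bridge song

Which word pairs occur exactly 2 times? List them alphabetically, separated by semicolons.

Bigram counts meeting the condition (exactly 2 times):
  break bridge: 2
  bridge river: 2
  bridge song: 2
  river bridge: 2

break bridge; bridge river; bridge song; river bridge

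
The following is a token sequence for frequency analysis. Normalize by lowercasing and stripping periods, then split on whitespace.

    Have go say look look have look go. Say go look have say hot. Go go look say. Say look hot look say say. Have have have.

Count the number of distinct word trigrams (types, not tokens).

27 tokens → 25 trigram windows in total.
Repeated trigrams (each contributes count−1 duplicates):
  look say say: 2
1 duplicate windows → 25 − 1 = 24 distinct.

24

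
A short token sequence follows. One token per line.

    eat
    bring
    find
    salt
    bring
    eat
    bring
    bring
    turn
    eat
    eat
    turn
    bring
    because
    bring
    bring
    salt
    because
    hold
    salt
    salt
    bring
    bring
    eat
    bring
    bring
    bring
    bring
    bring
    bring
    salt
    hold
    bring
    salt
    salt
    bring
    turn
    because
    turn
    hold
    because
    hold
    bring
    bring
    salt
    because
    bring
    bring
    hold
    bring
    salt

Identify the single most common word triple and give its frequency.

"bring bring bring", 4 times

Trigram frequencies (highest first):
  bring bring bring: 4
  bring bring salt: 3
  bring eat bring: 2
  eat bring bring: 2
  because bring bring: 2
  bring salt because: 2
  … (32 more, each ≤ 2)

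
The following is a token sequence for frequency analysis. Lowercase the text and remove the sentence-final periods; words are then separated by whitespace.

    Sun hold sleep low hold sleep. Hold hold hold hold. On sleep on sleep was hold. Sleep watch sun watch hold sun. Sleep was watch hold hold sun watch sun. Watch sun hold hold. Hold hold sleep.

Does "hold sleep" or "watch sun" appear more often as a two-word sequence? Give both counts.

"hold sleep": 4 occurrences
"watch sun": 3 occurrences

"hold sleep" (4 vs 3)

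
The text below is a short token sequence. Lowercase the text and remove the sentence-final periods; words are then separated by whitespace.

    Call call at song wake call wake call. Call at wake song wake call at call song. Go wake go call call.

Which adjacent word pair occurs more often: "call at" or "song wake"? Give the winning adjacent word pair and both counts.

"call at" (3 vs 2)

"call at": 3 occurrences
"song wake": 2 occurrences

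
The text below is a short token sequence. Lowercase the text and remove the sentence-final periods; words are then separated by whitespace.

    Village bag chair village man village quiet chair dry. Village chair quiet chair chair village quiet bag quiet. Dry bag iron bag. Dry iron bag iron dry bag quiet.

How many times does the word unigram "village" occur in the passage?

Scanning the 29 tokens for "village":
  position 1: village
  position 4: village
  position 6: village
  position 10: village
  position 15: village

5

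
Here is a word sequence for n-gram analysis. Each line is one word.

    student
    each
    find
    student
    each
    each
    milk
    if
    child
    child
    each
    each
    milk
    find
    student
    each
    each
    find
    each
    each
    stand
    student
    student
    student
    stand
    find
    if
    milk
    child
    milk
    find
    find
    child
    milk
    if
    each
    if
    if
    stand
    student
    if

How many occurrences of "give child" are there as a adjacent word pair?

0

Scanning the 40 overlapping bigram windows for "give child":
  (none found)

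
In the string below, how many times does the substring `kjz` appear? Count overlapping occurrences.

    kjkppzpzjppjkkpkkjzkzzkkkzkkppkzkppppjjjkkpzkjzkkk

2

Sliding a length-3 window over the 50 characters (48 positions):
  position 17–19: kjz
  position 45–47: kjz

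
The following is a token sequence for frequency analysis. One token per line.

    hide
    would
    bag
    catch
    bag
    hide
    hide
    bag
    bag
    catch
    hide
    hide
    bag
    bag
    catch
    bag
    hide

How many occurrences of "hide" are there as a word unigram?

Scanning the 17 tokens for "hide":
  position 1: hide
  position 6: hide
  position 7: hide
  position 11: hide
  position 12: hide
  position 17: hide

6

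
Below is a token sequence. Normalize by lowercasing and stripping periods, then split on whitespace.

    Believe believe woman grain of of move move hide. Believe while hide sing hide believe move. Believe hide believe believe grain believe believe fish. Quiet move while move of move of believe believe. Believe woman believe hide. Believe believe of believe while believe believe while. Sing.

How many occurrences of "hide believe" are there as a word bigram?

4

Scanning the 45 overlapping bigram windows for "hide believe":
  position 9–10: hide believe
  position 14–15: hide believe
  position 18–19: hide believe
  position 37–38: hide believe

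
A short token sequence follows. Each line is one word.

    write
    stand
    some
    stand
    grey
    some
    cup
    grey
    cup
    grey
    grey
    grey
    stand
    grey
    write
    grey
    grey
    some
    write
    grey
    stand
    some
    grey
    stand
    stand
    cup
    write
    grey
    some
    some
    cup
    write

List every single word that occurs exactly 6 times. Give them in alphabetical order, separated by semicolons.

Unigram counts meeting the condition (exactly 6 times):
  some: 6
  stand: 6

some; stand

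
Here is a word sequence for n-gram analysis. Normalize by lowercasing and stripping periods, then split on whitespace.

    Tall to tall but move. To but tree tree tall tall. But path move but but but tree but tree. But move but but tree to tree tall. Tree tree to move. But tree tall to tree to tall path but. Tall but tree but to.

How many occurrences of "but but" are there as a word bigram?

Scanning the 45 overlapping bigram windows for "but but":
  position 15–16: but but
  position 16–17: but but
  position 23–24: but but

3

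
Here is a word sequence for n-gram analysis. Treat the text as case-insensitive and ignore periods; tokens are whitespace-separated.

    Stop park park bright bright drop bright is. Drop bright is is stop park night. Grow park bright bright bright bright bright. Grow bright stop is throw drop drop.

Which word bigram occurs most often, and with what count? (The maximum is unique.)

Bigram frequencies (highest first):
  bright bright: 5
  stop park: 2
  park bright: 2
  drop bright: 2
  bright is: 2
  park park: 1
  … (14 more, each ≤ 1)

"bright bright", 5 times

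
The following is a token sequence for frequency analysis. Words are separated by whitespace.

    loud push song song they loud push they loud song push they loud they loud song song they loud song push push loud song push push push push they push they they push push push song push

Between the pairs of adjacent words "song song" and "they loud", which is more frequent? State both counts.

"song song": 2 occurrences
"they loud": 5 occurrences

"they loud" (5 vs 2)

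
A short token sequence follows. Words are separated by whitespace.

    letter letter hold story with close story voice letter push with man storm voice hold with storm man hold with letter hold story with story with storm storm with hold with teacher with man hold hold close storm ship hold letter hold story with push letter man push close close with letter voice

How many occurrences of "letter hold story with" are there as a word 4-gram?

Scanning the 50 overlapping 4-gram windows for "letter hold story with":
  position 2–5: letter hold story with
  position 21–24: letter hold story with
  position 41–44: letter hold story with

3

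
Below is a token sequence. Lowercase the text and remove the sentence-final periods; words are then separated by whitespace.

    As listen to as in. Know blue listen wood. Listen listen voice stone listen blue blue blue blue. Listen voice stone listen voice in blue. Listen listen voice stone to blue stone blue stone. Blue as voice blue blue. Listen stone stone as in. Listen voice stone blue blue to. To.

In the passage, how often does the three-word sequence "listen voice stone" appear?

Scanning the 49 overlapping trigram windows for "listen voice stone":
  position 11–13: listen voice stone
  position 19–21: listen voice stone
  position 27–29: listen voice stone
  position 45–47: listen voice stone

4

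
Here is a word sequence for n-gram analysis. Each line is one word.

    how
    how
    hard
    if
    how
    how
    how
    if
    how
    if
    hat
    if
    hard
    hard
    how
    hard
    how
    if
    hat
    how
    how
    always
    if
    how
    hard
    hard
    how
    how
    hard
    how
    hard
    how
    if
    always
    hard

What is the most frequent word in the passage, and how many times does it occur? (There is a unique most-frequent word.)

"how", 15 times

Unigram frequencies (highest first):
  how: 15
  hard: 9
  if: 7
  hat: 2
  always: 2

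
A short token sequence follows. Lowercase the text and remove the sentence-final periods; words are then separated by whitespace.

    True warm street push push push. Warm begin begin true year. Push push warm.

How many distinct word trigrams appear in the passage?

11

14 tokens → 12 trigram windows in total.
Repeated trigrams (each contributes count−1 duplicates):
  push push warm: 2
1 duplicate windows → 12 − 1 = 11 distinct.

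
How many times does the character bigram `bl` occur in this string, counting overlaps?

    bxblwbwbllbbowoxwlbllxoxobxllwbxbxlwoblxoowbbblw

5

Sliding a length-2 window over the 48 characters (47 positions):
  position 3–4: bl
  position 8–9: bl
  position 19–20: bl
  position 38–39: bl
  position 46–47: bl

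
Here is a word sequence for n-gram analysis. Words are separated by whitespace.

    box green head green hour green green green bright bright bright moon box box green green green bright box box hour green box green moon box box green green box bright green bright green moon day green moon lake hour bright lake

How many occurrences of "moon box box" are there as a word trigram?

2

Scanning the 40 overlapping trigram windows for "moon box box":
  position 12–14: moon box box
  position 25–27: moon box box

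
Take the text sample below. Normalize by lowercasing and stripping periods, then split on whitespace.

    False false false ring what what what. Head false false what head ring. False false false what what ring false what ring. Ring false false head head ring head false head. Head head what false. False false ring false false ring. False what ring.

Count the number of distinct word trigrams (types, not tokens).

44 tokens → 42 trigram windows in total.
Repeated trigrams (each contributes count−1 duplicates):
  false false false: 3
  false false ring: 3
  ring false false: 3
  false false what: 2
  false head head: 2
  false ring false: 2
  false what ring: 2
  ring false what: 2
11 duplicate windows → 42 − 11 = 31 distinct.

31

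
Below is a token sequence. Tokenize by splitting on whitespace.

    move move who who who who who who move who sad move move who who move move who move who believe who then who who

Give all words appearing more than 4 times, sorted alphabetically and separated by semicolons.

move; who

Unigram counts meeting the condition (more than 4 times):
  move: 8
  who: 14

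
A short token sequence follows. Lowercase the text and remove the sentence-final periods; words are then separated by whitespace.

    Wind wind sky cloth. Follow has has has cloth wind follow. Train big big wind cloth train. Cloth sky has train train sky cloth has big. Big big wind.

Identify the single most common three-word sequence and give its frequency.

Trigram frequencies (highest first):
  big big wind: 2
  wind wind sky: 1
  wind sky cloth: 1
  sky cloth follow: 1
  cloth follow has: 1
  follow has has: 1
  … (20 more, each ≤ 1)

"big big wind", 2 times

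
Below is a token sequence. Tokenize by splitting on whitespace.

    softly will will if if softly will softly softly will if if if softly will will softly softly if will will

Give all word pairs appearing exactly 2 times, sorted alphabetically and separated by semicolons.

Bigram counts meeting the condition (exactly 2 times):
  if softly: 2
  softly softly: 2
  will if: 2
  will softly: 2

if softly; softly softly; will if; will softly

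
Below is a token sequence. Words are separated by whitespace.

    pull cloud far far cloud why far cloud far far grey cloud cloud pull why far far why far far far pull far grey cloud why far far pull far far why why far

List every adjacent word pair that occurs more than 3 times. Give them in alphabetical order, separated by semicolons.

Bigram counts meeting the condition (more than 3 times):
  far far: 7
  why far: 5

far far; why far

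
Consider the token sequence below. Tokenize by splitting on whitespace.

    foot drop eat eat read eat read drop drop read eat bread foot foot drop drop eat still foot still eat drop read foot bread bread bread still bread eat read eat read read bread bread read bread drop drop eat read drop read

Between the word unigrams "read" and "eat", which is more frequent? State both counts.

"read": 10 occurrences
"eat": 9 occurrences

"read" (10 vs 9)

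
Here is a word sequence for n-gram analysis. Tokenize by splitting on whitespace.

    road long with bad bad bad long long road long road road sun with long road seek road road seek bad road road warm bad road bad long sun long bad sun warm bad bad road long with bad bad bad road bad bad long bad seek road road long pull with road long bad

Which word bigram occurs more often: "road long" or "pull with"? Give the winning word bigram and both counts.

"road long" (5 vs 1)

"road long": 5 occurrences
"pull with": 1 occurrence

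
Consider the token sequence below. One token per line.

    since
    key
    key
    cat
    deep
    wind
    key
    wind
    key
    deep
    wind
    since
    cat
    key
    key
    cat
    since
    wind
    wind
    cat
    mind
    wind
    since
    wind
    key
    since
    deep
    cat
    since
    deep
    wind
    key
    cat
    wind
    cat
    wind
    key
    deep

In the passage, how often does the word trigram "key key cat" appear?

Scanning the 36 overlapping trigram windows for "key key cat":
  position 2–4: key key cat
  position 14–16: key key cat

2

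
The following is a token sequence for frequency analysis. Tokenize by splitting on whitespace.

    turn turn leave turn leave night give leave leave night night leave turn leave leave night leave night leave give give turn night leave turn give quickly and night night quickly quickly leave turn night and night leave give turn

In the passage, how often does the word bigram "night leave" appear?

Scanning the 39 overlapping bigram windows for "night leave":
  position 11–12: night leave
  position 16–17: night leave
  position 18–19: night leave
  position 23–24: night leave
  position 37–38: night leave

5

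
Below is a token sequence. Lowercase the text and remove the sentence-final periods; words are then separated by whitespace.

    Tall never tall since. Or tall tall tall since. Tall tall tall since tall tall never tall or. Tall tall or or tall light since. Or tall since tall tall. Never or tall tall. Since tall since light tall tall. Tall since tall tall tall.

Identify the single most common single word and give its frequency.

Unigram frequencies (highest first):
  tall: 26
  since: 8
  or: 6
  never: 3
  light: 2

"tall", 26 times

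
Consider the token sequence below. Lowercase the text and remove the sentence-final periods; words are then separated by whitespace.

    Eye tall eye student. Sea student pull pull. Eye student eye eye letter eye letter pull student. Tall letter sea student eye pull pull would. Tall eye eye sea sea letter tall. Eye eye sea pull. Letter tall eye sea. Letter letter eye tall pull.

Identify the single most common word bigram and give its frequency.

Bigram frequencies (highest first):
  tall eye: 4
  eye eye: 3
  eye sea: 3
  eye tall: 2
  eye student: 2
  sea student: 2
  … (22 more, each ≤ 2)

"tall eye", 4 times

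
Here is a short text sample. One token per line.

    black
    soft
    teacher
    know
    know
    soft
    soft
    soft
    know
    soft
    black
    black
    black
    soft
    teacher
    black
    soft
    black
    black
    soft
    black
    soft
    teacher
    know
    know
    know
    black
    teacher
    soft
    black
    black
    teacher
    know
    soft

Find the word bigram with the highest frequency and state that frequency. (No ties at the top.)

Bigram frequencies (highest first):
  black soft: 5
  soft black: 4
  black black: 4
  soft teacher: 3
  teacher know: 3
  know know: 3
  … (7 more, each ≤ 3)

"black soft", 5 times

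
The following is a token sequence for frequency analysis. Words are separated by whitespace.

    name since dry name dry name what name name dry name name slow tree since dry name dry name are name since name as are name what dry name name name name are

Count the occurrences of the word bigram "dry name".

Scanning the 32 overlapping bigram windows for "dry name":
  position 3–4: dry name
  position 5–6: dry name
  position 10–11: dry name
  position 16–17: dry name
  position 18–19: dry name
  position 28–29: dry name

6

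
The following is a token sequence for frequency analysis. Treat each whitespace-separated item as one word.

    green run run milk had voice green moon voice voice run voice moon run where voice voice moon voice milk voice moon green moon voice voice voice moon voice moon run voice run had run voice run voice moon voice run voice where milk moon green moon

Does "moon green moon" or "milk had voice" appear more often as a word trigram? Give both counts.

"moon green moon": 2 occurrences
"milk had voice": 1 occurrence

"moon green moon" (2 vs 1)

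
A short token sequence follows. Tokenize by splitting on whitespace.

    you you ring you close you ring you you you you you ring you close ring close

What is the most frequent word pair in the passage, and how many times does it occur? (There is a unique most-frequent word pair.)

Bigram frequencies (highest first):
  you you: 5
  you ring: 3
  ring you: 3
  you close: 2
  close you: 1
  close ring: 1
  … (1 more, each ≤ 1)

"you you", 5 times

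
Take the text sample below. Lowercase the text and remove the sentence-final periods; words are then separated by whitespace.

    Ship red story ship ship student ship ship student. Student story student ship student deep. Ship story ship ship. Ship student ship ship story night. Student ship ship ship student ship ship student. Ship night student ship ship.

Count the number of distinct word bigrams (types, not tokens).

15

38 tokens → 37 bigram windows in total.
Repeated bigrams (each contributes count−1 duplicates):
  ship ship: 9
  student ship: 7
  ship student: 6
  night student: 2
  ship story: 2
  story ship: 2
22 duplicate windows → 37 − 22 = 15 distinct.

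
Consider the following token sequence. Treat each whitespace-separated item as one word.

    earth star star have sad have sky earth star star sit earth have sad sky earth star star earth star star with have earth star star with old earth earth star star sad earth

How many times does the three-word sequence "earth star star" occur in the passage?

6

Scanning the 32 overlapping trigram windows for "earth star star":
  position 1–3: earth star star
  position 8–10: earth star star
  position 16–18: earth star star
  position 19–21: earth star star
  position 24–26: earth star star
  position 30–32: earth star star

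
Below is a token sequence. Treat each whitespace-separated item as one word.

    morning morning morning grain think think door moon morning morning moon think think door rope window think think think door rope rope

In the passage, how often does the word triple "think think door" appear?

Scanning the 20 overlapping trigram windows for "think think door":
  position 5–7: think think door
  position 12–14: think think door
  position 18–20: think think door

3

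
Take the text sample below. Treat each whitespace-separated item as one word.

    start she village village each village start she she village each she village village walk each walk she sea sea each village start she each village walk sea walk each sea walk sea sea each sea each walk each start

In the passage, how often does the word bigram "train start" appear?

0

Scanning the 39 overlapping bigram windows for "train start":
  (none found)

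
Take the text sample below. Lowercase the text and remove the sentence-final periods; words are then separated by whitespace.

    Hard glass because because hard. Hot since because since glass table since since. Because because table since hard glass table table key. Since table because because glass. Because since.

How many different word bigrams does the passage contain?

29 tokens → 28 bigram windows in total.
Repeated bigrams (each contributes count−1 duplicates):
  because because: 3
  because since: 2
  glass because: 2
  glass table: 2
  hard glass: 2
  since because: 2
  table since: 2
8 duplicate windows → 28 − 8 = 20 distinct.

20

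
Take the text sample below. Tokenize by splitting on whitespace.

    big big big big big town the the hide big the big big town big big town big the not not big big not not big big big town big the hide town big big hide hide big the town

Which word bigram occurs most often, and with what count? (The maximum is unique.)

"big big", 10 times

Bigram frequencies (highest first):
  big big: 10
  big town: 4
  big the: 4
  town big: 4
  the hide: 2
  hide big: 2
  … (11 more, each ≤ 2)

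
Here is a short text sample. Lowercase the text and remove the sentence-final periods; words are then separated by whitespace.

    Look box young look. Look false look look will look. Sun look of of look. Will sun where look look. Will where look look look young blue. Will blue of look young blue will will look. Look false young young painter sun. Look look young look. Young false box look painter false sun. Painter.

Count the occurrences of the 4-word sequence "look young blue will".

Scanning the 51 overlapping 4-gram windows for "look young blue will":
  position 25–28: look young blue will
  position 31–34: look young blue will

2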